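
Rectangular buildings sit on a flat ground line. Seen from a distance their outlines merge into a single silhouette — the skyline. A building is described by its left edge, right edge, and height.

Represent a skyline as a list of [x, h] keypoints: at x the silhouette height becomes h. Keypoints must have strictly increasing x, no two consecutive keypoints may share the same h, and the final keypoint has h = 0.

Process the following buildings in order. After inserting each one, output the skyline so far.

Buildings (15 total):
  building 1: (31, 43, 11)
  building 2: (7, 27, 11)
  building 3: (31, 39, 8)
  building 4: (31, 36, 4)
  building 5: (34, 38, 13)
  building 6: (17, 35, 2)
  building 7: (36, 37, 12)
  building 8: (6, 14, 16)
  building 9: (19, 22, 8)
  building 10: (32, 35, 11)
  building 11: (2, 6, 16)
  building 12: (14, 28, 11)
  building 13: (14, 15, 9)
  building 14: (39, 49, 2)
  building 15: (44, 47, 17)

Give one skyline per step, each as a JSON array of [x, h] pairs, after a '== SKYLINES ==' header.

== SKYLINES ==
[[31,11],[43,0]]
[[7,11],[27,0],[31,11],[43,0]]
[[7,11],[27,0],[31,11],[43,0]]
[[7,11],[27,0],[31,11],[43,0]]
[[7,11],[27,0],[31,11],[34,13],[38,11],[43,0]]
[[7,11],[27,2],[31,11],[34,13],[38,11],[43,0]]
[[7,11],[27,2],[31,11],[34,13],[38,11],[43,0]]
[[6,16],[14,11],[27,2],[31,11],[34,13],[38,11],[43,0]]
[[6,16],[14,11],[27,2],[31,11],[34,13],[38,11],[43,0]]
[[6,16],[14,11],[27,2],[31,11],[34,13],[38,11],[43,0]]
[[2,16],[14,11],[27,2],[31,11],[34,13],[38,11],[43,0]]
[[2,16],[14,11],[28,2],[31,11],[34,13],[38,11],[43,0]]
[[2,16],[14,11],[28,2],[31,11],[34,13],[38,11],[43,0]]
[[2,16],[14,11],[28,2],[31,11],[34,13],[38,11],[43,2],[49,0]]
[[2,16],[14,11],[28,2],[31,11],[34,13],[38,11],[43,2],[44,17],[47,2],[49,0]]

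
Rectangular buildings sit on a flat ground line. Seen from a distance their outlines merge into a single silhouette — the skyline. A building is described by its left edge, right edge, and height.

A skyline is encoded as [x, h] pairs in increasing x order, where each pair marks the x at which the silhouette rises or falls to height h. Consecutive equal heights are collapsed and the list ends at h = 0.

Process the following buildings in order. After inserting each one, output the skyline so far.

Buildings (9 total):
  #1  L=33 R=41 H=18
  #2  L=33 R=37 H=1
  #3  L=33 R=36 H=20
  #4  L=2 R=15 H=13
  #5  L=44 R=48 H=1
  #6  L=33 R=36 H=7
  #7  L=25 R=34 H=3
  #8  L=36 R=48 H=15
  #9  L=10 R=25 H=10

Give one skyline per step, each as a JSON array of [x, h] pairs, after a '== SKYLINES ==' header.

== SKYLINES ==
[[33,18],[41,0]]
[[33,18],[41,0]]
[[33,20],[36,18],[41,0]]
[[2,13],[15,0],[33,20],[36,18],[41,0]]
[[2,13],[15,0],[33,20],[36,18],[41,0],[44,1],[48,0]]
[[2,13],[15,0],[33,20],[36,18],[41,0],[44,1],[48,0]]
[[2,13],[15,0],[25,3],[33,20],[36,18],[41,0],[44,1],[48,0]]
[[2,13],[15,0],[25,3],[33,20],[36,18],[41,15],[48,0]]
[[2,13],[15,10],[25,3],[33,20],[36,18],[41,15],[48,0]]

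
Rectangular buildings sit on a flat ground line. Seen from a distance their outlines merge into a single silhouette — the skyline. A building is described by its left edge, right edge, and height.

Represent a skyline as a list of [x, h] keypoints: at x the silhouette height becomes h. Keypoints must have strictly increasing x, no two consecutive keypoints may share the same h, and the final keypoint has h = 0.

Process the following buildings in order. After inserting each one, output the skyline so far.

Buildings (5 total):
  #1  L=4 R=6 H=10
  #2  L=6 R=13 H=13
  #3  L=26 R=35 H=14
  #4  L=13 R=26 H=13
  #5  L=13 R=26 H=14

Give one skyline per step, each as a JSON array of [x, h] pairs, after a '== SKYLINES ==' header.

== SKYLINES ==
[[4,10],[6,0]]
[[4,10],[6,13],[13,0]]
[[4,10],[6,13],[13,0],[26,14],[35,0]]
[[4,10],[6,13],[26,14],[35,0]]
[[4,10],[6,13],[13,14],[35,0]]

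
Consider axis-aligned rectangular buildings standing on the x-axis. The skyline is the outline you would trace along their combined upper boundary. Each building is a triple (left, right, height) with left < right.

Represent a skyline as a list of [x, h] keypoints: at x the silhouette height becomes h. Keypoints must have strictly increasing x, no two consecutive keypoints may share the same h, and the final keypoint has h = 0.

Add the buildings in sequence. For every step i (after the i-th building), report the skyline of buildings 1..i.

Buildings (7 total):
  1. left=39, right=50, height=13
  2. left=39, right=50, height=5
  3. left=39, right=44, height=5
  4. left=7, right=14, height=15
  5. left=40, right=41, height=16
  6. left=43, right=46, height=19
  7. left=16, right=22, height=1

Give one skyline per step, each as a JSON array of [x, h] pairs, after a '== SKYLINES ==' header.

== SKYLINES ==
[[39,13],[50,0]]
[[39,13],[50,0]]
[[39,13],[50,0]]
[[7,15],[14,0],[39,13],[50,0]]
[[7,15],[14,0],[39,13],[40,16],[41,13],[50,0]]
[[7,15],[14,0],[39,13],[40,16],[41,13],[43,19],[46,13],[50,0]]
[[7,15],[14,0],[16,1],[22,0],[39,13],[40,16],[41,13],[43,19],[46,13],[50,0]]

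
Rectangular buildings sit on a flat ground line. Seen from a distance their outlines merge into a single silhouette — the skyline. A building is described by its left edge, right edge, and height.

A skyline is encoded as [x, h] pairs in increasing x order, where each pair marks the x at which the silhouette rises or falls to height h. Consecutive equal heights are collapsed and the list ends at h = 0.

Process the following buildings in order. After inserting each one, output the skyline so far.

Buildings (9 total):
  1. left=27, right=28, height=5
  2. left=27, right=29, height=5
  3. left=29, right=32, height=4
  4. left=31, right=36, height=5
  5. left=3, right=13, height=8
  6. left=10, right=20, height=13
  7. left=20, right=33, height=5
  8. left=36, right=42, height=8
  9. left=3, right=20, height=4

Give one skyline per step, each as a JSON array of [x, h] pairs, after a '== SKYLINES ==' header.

== SKYLINES ==
[[27,5],[28,0]]
[[27,5],[29,0]]
[[27,5],[29,4],[32,0]]
[[27,5],[29,4],[31,5],[36,0]]
[[3,8],[13,0],[27,5],[29,4],[31,5],[36,0]]
[[3,8],[10,13],[20,0],[27,5],[29,4],[31,5],[36,0]]
[[3,8],[10,13],[20,5],[36,0]]
[[3,8],[10,13],[20,5],[36,8],[42,0]]
[[3,8],[10,13],[20,5],[36,8],[42,0]]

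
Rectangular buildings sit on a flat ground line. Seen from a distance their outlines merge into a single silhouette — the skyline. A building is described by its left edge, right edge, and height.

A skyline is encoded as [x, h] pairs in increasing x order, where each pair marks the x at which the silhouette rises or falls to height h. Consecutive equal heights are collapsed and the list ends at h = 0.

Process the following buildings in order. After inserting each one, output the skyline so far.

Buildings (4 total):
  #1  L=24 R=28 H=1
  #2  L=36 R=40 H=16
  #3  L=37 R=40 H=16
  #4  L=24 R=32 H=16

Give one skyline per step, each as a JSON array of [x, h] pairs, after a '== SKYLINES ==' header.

== SKYLINES ==
[[24,1],[28,0]]
[[24,1],[28,0],[36,16],[40,0]]
[[24,1],[28,0],[36,16],[40,0]]
[[24,16],[32,0],[36,16],[40,0]]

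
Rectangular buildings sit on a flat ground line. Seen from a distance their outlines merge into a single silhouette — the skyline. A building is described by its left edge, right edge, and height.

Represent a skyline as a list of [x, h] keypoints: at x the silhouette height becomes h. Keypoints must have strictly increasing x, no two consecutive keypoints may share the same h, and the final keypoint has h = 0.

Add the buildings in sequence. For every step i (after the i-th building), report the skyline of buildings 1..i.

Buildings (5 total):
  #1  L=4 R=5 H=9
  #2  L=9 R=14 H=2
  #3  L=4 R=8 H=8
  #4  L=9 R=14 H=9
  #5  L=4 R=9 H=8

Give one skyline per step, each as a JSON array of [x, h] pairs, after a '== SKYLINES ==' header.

== SKYLINES ==
[[4,9],[5,0]]
[[4,9],[5,0],[9,2],[14,0]]
[[4,9],[5,8],[8,0],[9,2],[14,0]]
[[4,9],[5,8],[8,0],[9,9],[14,0]]
[[4,9],[5,8],[9,9],[14,0]]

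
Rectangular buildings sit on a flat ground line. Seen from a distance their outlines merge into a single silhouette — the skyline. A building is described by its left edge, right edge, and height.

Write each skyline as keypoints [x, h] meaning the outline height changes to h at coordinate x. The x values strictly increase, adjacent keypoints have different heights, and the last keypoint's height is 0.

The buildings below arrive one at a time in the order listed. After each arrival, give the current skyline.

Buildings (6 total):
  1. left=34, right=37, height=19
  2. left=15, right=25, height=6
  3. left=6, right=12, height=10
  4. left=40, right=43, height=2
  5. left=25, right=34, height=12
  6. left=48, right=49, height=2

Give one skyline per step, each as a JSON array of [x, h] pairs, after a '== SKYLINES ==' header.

== SKYLINES ==
[[34,19],[37,0]]
[[15,6],[25,0],[34,19],[37,0]]
[[6,10],[12,0],[15,6],[25,0],[34,19],[37,0]]
[[6,10],[12,0],[15,6],[25,0],[34,19],[37,0],[40,2],[43,0]]
[[6,10],[12,0],[15,6],[25,12],[34,19],[37,0],[40,2],[43,0]]
[[6,10],[12,0],[15,6],[25,12],[34,19],[37,0],[40,2],[43,0],[48,2],[49,0]]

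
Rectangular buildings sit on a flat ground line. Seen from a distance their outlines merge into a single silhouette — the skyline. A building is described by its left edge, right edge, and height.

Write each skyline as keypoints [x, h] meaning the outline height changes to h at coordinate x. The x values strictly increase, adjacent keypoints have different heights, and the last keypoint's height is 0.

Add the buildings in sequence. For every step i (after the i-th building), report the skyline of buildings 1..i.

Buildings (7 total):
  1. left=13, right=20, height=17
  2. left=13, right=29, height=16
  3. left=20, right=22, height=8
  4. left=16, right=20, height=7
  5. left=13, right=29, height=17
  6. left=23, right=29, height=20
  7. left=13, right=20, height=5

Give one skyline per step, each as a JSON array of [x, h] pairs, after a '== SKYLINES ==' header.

== SKYLINES ==
[[13,17],[20,0]]
[[13,17],[20,16],[29,0]]
[[13,17],[20,16],[29,0]]
[[13,17],[20,16],[29,0]]
[[13,17],[29,0]]
[[13,17],[23,20],[29,0]]
[[13,17],[23,20],[29,0]]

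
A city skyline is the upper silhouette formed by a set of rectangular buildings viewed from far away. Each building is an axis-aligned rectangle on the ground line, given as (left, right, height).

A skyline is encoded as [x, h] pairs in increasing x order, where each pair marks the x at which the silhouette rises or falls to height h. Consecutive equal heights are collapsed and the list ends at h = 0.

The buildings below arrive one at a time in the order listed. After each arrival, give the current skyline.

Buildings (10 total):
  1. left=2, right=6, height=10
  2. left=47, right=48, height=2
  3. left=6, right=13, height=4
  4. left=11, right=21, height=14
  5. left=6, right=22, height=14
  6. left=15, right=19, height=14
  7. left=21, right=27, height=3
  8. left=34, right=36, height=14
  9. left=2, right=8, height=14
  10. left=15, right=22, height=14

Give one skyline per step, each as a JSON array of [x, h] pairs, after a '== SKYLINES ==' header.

== SKYLINES ==
[[2,10],[6,0]]
[[2,10],[6,0],[47,2],[48,0]]
[[2,10],[6,4],[13,0],[47,2],[48,0]]
[[2,10],[6,4],[11,14],[21,0],[47,2],[48,0]]
[[2,10],[6,14],[22,0],[47,2],[48,0]]
[[2,10],[6,14],[22,0],[47,2],[48,0]]
[[2,10],[6,14],[22,3],[27,0],[47,2],[48,0]]
[[2,10],[6,14],[22,3],[27,0],[34,14],[36,0],[47,2],[48,0]]
[[2,14],[22,3],[27,0],[34,14],[36,0],[47,2],[48,0]]
[[2,14],[22,3],[27,0],[34,14],[36,0],[47,2],[48,0]]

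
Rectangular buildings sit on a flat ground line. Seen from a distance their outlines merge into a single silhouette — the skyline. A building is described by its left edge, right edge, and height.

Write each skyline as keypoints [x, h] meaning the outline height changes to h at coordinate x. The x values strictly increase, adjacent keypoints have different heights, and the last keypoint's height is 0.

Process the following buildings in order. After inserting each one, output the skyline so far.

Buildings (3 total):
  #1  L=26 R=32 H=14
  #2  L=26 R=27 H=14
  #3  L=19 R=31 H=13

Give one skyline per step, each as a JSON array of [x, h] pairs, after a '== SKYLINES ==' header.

== SKYLINES ==
[[26,14],[32,0]]
[[26,14],[32,0]]
[[19,13],[26,14],[32,0]]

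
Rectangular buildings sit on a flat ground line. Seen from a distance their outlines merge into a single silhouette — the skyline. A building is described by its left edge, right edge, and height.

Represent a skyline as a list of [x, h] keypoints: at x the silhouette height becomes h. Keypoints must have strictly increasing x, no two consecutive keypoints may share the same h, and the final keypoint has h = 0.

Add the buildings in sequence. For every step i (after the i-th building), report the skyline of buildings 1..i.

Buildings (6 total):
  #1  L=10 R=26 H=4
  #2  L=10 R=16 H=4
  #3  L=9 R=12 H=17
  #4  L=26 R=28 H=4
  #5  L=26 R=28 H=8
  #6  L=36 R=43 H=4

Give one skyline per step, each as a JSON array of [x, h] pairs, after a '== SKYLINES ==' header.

== SKYLINES ==
[[10,4],[26,0]]
[[10,4],[26,0]]
[[9,17],[12,4],[26,0]]
[[9,17],[12,4],[28,0]]
[[9,17],[12,4],[26,8],[28,0]]
[[9,17],[12,4],[26,8],[28,0],[36,4],[43,0]]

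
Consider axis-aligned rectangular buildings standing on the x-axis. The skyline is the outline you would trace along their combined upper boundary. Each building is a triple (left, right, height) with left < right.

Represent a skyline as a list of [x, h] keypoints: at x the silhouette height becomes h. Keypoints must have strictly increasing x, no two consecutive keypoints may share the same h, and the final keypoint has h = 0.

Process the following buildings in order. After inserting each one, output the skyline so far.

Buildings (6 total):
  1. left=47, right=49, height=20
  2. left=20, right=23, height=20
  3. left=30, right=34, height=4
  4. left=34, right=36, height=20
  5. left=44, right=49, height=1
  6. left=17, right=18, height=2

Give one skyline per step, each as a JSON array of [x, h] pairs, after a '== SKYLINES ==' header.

== SKYLINES ==
[[47,20],[49,0]]
[[20,20],[23,0],[47,20],[49,0]]
[[20,20],[23,0],[30,4],[34,0],[47,20],[49,0]]
[[20,20],[23,0],[30,4],[34,20],[36,0],[47,20],[49,0]]
[[20,20],[23,0],[30,4],[34,20],[36,0],[44,1],[47,20],[49,0]]
[[17,2],[18,0],[20,20],[23,0],[30,4],[34,20],[36,0],[44,1],[47,20],[49,0]]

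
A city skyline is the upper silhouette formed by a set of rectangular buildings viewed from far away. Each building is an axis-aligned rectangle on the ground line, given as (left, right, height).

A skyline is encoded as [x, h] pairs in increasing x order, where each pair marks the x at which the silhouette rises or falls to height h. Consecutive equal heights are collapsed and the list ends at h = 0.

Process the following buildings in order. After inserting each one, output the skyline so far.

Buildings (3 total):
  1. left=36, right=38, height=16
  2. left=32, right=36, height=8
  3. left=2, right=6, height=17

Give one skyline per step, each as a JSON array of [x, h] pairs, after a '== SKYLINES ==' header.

== SKYLINES ==
[[36,16],[38,0]]
[[32,8],[36,16],[38,0]]
[[2,17],[6,0],[32,8],[36,16],[38,0]]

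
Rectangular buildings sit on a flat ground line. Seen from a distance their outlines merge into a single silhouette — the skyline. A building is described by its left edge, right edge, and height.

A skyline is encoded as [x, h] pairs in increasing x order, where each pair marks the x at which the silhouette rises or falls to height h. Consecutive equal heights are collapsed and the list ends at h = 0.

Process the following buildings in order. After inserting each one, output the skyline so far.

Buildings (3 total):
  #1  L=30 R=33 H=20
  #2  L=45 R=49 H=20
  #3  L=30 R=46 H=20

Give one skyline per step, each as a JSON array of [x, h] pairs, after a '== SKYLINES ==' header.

== SKYLINES ==
[[30,20],[33,0]]
[[30,20],[33,0],[45,20],[49,0]]
[[30,20],[49,0]]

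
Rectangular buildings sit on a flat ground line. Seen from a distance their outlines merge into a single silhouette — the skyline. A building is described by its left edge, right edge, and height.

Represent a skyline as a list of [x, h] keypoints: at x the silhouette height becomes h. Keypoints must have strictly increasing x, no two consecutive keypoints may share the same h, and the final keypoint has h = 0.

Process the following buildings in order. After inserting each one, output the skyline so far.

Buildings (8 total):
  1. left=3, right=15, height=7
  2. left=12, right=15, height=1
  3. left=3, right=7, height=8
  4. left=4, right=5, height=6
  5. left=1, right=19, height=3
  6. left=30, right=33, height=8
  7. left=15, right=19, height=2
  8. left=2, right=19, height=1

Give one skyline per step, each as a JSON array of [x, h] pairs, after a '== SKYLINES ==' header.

== SKYLINES ==
[[3,7],[15,0]]
[[3,7],[15,0]]
[[3,8],[7,7],[15,0]]
[[3,8],[7,7],[15,0]]
[[1,3],[3,8],[7,7],[15,3],[19,0]]
[[1,3],[3,8],[7,7],[15,3],[19,0],[30,8],[33,0]]
[[1,3],[3,8],[7,7],[15,3],[19,0],[30,8],[33,0]]
[[1,3],[3,8],[7,7],[15,3],[19,0],[30,8],[33,0]]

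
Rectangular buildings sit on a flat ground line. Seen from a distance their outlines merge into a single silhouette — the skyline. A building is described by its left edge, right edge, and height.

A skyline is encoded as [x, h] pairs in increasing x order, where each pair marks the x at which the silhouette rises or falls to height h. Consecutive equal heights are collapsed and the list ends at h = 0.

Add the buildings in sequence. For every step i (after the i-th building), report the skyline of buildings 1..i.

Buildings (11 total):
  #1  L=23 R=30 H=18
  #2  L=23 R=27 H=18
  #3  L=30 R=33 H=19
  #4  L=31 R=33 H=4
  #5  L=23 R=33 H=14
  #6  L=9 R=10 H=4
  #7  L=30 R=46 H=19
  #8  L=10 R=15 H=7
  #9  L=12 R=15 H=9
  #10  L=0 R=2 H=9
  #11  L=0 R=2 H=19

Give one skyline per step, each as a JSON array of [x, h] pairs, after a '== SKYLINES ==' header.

== SKYLINES ==
[[23,18],[30,0]]
[[23,18],[30,0]]
[[23,18],[30,19],[33,0]]
[[23,18],[30,19],[33,0]]
[[23,18],[30,19],[33,0]]
[[9,4],[10,0],[23,18],[30,19],[33,0]]
[[9,4],[10,0],[23,18],[30,19],[46,0]]
[[9,4],[10,7],[15,0],[23,18],[30,19],[46,0]]
[[9,4],[10,7],[12,9],[15,0],[23,18],[30,19],[46,0]]
[[0,9],[2,0],[9,4],[10,7],[12,9],[15,0],[23,18],[30,19],[46,0]]
[[0,19],[2,0],[9,4],[10,7],[12,9],[15,0],[23,18],[30,19],[46,0]]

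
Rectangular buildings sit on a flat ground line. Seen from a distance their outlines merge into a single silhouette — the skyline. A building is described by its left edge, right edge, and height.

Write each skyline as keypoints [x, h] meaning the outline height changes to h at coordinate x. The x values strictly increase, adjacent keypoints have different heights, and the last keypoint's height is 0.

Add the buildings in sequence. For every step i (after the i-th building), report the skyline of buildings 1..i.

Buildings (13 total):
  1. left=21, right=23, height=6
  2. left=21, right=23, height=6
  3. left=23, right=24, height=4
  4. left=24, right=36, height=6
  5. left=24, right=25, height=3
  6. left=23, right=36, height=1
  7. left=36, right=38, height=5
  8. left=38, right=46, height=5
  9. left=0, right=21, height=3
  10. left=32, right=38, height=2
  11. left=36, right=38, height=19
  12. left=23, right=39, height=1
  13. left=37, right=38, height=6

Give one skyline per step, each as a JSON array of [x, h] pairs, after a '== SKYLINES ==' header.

== SKYLINES ==
[[21,6],[23,0]]
[[21,6],[23,0]]
[[21,6],[23,4],[24,0]]
[[21,6],[23,4],[24,6],[36,0]]
[[21,6],[23,4],[24,6],[36,0]]
[[21,6],[23,4],[24,6],[36,0]]
[[21,6],[23,4],[24,6],[36,5],[38,0]]
[[21,6],[23,4],[24,6],[36,5],[46,0]]
[[0,3],[21,6],[23,4],[24,6],[36,5],[46,0]]
[[0,3],[21,6],[23,4],[24,6],[36,5],[46,0]]
[[0,3],[21,6],[23,4],[24,6],[36,19],[38,5],[46,0]]
[[0,3],[21,6],[23,4],[24,6],[36,19],[38,5],[46,0]]
[[0,3],[21,6],[23,4],[24,6],[36,19],[38,5],[46,0]]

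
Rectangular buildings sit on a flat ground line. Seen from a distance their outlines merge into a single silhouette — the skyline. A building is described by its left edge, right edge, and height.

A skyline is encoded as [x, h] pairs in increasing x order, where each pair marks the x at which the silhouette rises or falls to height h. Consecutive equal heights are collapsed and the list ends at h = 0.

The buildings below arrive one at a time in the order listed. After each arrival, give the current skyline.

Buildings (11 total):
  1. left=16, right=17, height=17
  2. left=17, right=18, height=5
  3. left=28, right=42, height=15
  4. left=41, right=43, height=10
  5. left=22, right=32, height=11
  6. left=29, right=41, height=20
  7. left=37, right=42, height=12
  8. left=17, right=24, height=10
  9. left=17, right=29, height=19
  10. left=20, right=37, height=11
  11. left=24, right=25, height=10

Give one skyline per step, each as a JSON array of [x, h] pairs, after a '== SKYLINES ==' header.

== SKYLINES ==
[[16,17],[17,0]]
[[16,17],[17,5],[18,0]]
[[16,17],[17,5],[18,0],[28,15],[42,0]]
[[16,17],[17,5],[18,0],[28,15],[42,10],[43,0]]
[[16,17],[17,5],[18,0],[22,11],[28,15],[42,10],[43,0]]
[[16,17],[17,5],[18,0],[22,11],[28,15],[29,20],[41,15],[42,10],[43,0]]
[[16,17],[17,5],[18,0],[22,11],[28,15],[29,20],[41,15],[42,10],[43,0]]
[[16,17],[17,10],[22,11],[28,15],[29,20],[41,15],[42,10],[43,0]]
[[16,17],[17,19],[29,20],[41,15],[42,10],[43,0]]
[[16,17],[17,19],[29,20],[41,15],[42,10],[43,0]]
[[16,17],[17,19],[29,20],[41,15],[42,10],[43,0]]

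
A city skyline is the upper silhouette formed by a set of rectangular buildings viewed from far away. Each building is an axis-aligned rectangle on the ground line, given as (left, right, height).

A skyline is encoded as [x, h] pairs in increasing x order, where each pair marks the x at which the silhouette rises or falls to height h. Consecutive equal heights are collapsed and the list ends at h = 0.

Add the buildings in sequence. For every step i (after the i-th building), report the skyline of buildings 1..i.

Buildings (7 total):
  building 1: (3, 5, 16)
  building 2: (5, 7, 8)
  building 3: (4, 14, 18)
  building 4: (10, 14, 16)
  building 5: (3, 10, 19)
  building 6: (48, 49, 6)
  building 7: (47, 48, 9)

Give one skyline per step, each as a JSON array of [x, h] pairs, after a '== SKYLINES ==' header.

== SKYLINES ==
[[3,16],[5,0]]
[[3,16],[5,8],[7,0]]
[[3,16],[4,18],[14,0]]
[[3,16],[4,18],[14,0]]
[[3,19],[10,18],[14,0]]
[[3,19],[10,18],[14,0],[48,6],[49,0]]
[[3,19],[10,18],[14,0],[47,9],[48,6],[49,0]]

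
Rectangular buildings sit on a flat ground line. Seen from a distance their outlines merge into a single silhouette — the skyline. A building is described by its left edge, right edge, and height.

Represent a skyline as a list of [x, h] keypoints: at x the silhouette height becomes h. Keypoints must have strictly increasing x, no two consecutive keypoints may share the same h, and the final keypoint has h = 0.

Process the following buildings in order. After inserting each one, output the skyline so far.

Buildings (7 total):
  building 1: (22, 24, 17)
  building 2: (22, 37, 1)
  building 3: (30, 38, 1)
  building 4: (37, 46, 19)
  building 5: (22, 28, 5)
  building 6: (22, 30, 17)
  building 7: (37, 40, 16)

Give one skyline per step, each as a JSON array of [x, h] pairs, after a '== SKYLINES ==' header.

== SKYLINES ==
[[22,17],[24,0]]
[[22,17],[24,1],[37,0]]
[[22,17],[24,1],[38,0]]
[[22,17],[24,1],[37,19],[46,0]]
[[22,17],[24,5],[28,1],[37,19],[46,0]]
[[22,17],[30,1],[37,19],[46,0]]
[[22,17],[30,1],[37,19],[46,0]]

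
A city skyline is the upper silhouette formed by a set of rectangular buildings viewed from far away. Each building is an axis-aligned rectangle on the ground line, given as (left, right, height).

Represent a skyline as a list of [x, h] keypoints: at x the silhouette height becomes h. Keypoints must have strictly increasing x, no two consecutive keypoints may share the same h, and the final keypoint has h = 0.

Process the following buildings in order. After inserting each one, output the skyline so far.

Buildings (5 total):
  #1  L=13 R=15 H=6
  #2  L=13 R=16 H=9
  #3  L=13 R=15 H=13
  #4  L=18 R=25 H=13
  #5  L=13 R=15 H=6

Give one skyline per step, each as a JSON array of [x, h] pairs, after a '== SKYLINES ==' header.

== SKYLINES ==
[[13,6],[15,0]]
[[13,9],[16,0]]
[[13,13],[15,9],[16,0]]
[[13,13],[15,9],[16,0],[18,13],[25,0]]
[[13,13],[15,9],[16,0],[18,13],[25,0]]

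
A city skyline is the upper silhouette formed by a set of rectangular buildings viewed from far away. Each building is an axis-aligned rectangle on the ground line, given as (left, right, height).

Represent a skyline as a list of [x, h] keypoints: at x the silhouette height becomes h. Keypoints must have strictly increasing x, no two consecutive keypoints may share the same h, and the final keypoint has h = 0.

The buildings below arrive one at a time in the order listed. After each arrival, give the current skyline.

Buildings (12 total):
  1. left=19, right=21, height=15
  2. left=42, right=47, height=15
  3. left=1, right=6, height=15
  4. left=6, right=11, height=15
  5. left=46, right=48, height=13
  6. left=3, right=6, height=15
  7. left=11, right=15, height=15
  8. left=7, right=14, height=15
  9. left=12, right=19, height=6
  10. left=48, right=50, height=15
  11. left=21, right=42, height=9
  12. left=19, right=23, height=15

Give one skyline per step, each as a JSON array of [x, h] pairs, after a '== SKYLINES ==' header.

== SKYLINES ==
[[19,15],[21,0]]
[[19,15],[21,0],[42,15],[47,0]]
[[1,15],[6,0],[19,15],[21,0],[42,15],[47,0]]
[[1,15],[11,0],[19,15],[21,0],[42,15],[47,0]]
[[1,15],[11,0],[19,15],[21,0],[42,15],[47,13],[48,0]]
[[1,15],[11,0],[19,15],[21,0],[42,15],[47,13],[48,0]]
[[1,15],[15,0],[19,15],[21,0],[42,15],[47,13],[48,0]]
[[1,15],[15,0],[19,15],[21,0],[42,15],[47,13],[48,0]]
[[1,15],[15,6],[19,15],[21,0],[42,15],[47,13],[48,0]]
[[1,15],[15,6],[19,15],[21,0],[42,15],[47,13],[48,15],[50,0]]
[[1,15],[15,6],[19,15],[21,9],[42,15],[47,13],[48,15],[50,0]]
[[1,15],[15,6],[19,15],[23,9],[42,15],[47,13],[48,15],[50,0]]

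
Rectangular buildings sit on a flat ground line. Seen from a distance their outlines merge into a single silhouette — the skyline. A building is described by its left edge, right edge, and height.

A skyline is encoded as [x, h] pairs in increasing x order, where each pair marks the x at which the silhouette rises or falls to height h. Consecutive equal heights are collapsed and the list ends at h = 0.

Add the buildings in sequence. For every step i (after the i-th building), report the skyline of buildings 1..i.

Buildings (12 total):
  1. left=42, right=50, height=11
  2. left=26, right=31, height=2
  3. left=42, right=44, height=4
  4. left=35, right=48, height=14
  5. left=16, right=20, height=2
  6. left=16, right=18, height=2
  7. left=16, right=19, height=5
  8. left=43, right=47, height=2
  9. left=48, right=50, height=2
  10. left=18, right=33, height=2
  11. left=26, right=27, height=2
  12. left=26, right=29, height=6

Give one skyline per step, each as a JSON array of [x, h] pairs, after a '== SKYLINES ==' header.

== SKYLINES ==
[[42,11],[50,0]]
[[26,2],[31,0],[42,11],[50,0]]
[[26,2],[31,0],[42,11],[50,0]]
[[26,2],[31,0],[35,14],[48,11],[50,0]]
[[16,2],[20,0],[26,2],[31,0],[35,14],[48,11],[50,0]]
[[16,2],[20,0],[26,2],[31,0],[35,14],[48,11],[50,0]]
[[16,5],[19,2],[20,0],[26,2],[31,0],[35,14],[48,11],[50,0]]
[[16,5],[19,2],[20,0],[26,2],[31,0],[35,14],[48,11],[50,0]]
[[16,5],[19,2],[20,0],[26,2],[31,0],[35,14],[48,11],[50,0]]
[[16,5],[19,2],[33,0],[35,14],[48,11],[50,0]]
[[16,5],[19,2],[33,0],[35,14],[48,11],[50,0]]
[[16,5],[19,2],[26,6],[29,2],[33,0],[35,14],[48,11],[50,0]]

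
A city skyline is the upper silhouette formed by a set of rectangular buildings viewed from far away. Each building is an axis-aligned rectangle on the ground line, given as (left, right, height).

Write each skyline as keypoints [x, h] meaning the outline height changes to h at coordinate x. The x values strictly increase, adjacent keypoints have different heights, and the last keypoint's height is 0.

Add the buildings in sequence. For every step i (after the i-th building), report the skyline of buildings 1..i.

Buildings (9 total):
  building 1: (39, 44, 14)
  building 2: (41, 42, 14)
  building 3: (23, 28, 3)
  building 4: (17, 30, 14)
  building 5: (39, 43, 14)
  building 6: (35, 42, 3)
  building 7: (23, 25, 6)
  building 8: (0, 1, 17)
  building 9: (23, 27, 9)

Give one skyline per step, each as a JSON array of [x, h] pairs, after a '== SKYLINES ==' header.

== SKYLINES ==
[[39,14],[44,0]]
[[39,14],[44,0]]
[[23,3],[28,0],[39,14],[44,0]]
[[17,14],[30,0],[39,14],[44,0]]
[[17,14],[30,0],[39,14],[44,0]]
[[17,14],[30,0],[35,3],[39,14],[44,0]]
[[17,14],[30,0],[35,3],[39,14],[44,0]]
[[0,17],[1,0],[17,14],[30,0],[35,3],[39,14],[44,0]]
[[0,17],[1,0],[17,14],[30,0],[35,3],[39,14],[44,0]]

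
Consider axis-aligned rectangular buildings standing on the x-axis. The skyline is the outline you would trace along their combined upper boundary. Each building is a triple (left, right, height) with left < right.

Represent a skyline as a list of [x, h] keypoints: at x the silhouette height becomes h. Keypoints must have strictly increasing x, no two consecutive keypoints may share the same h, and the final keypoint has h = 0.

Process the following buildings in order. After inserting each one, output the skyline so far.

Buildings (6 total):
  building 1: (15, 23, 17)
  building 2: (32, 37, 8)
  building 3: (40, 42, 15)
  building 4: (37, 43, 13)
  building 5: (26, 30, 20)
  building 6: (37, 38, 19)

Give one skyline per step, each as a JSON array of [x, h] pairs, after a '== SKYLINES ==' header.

== SKYLINES ==
[[15,17],[23,0]]
[[15,17],[23,0],[32,8],[37,0]]
[[15,17],[23,0],[32,8],[37,0],[40,15],[42,0]]
[[15,17],[23,0],[32,8],[37,13],[40,15],[42,13],[43,0]]
[[15,17],[23,0],[26,20],[30,0],[32,8],[37,13],[40,15],[42,13],[43,0]]
[[15,17],[23,0],[26,20],[30,0],[32,8],[37,19],[38,13],[40,15],[42,13],[43,0]]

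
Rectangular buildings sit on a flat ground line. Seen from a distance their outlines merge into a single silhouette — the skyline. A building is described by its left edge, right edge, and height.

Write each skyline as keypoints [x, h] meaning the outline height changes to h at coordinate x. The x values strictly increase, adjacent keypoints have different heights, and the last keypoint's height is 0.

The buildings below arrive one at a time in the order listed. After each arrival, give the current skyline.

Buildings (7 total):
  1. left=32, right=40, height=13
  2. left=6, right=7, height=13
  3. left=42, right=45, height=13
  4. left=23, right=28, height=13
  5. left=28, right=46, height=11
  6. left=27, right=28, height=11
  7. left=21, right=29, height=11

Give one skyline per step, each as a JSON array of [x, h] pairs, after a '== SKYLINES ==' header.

== SKYLINES ==
[[32,13],[40,0]]
[[6,13],[7,0],[32,13],[40,0]]
[[6,13],[7,0],[32,13],[40,0],[42,13],[45,0]]
[[6,13],[7,0],[23,13],[28,0],[32,13],[40,0],[42,13],[45,0]]
[[6,13],[7,0],[23,13],[28,11],[32,13],[40,11],[42,13],[45,11],[46,0]]
[[6,13],[7,0],[23,13],[28,11],[32,13],[40,11],[42,13],[45,11],[46,0]]
[[6,13],[7,0],[21,11],[23,13],[28,11],[32,13],[40,11],[42,13],[45,11],[46,0]]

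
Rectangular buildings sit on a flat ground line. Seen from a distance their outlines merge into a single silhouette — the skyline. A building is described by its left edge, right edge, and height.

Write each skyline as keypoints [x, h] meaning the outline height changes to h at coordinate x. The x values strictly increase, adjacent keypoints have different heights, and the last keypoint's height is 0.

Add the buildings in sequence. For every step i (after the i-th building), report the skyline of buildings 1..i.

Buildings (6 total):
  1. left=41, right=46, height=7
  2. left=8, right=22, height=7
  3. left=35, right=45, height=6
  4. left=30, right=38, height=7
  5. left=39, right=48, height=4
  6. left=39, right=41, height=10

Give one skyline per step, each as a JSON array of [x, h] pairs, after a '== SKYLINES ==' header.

== SKYLINES ==
[[41,7],[46,0]]
[[8,7],[22,0],[41,7],[46,0]]
[[8,7],[22,0],[35,6],[41,7],[46,0]]
[[8,7],[22,0],[30,7],[38,6],[41,7],[46,0]]
[[8,7],[22,0],[30,7],[38,6],[41,7],[46,4],[48,0]]
[[8,7],[22,0],[30,7],[38,6],[39,10],[41,7],[46,4],[48,0]]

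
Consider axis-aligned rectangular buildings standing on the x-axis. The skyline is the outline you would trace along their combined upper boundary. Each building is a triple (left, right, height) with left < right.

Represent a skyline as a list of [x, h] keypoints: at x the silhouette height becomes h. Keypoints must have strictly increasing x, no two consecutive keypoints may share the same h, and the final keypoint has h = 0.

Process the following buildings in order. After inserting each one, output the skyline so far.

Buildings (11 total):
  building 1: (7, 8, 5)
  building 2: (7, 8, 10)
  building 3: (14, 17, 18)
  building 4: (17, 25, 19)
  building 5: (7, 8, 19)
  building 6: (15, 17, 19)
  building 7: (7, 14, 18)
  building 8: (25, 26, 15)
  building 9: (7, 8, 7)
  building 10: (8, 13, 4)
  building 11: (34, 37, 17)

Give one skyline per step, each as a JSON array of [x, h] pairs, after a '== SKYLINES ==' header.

== SKYLINES ==
[[7,5],[8,0]]
[[7,10],[8,0]]
[[7,10],[8,0],[14,18],[17,0]]
[[7,10],[8,0],[14,18],[17,19],[25,0]]
[[7,19],[8,0],[14,18],[17,19],[25,0]]
[[7,19],[8,0],[14,18],[15,19],[25,0]]
[[7,19],[8,18],[15,19],[25,0]]
[[7,19],[8,18],[15,19],[25,15],[26,0]]
[[7,19],[8,18],[15,19],[25,15],[26,0]]
[[7,19],[8,18],[15,19],[25,15],[26,0]]
[[7,19],[8,18],[15,19],[25,15],[26,0],[34,17],[37,0]]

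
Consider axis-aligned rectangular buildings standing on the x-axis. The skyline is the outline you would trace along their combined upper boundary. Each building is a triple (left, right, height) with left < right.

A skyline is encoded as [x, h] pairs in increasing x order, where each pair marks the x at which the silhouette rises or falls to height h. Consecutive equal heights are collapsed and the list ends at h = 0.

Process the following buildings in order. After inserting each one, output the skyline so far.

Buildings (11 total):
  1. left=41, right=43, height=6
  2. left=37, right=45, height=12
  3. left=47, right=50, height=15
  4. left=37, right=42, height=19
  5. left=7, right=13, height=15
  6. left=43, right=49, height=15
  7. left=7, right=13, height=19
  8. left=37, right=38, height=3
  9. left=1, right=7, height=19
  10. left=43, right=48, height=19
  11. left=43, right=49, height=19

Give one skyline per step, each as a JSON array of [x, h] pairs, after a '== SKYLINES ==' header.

== SKYLINES ==
[[41,6],[43,0]]
[[37,12],[45,0]]
[[37,12],[45,0],[47,15],[50,0]]
[[37,19],[42,12],[45,0],[47,15],[50,0]]
[[7,15],[13,0],[37,19],[42,12],[45,0],[47,15],[50,0]]
[[7,15],[13,0],[37,19],[42,12],[43,15],[50,0]]
[[7,19],[13,0],[37,19],[42,12],[43,15],[50,0]]
[[7,19],[13,0],[37,19],[42,12],[43,15],[50,0]]
[[1,19],[13,0],[37,19],[42,12],[43,15],[50,0]]
[[1,19],[13,0],[37,19],[42,12],[43,19],[48,15],[50,0]]
[[1,19],[13,0],[37,19],[42,12],[43,19],[49,15],[50,0]]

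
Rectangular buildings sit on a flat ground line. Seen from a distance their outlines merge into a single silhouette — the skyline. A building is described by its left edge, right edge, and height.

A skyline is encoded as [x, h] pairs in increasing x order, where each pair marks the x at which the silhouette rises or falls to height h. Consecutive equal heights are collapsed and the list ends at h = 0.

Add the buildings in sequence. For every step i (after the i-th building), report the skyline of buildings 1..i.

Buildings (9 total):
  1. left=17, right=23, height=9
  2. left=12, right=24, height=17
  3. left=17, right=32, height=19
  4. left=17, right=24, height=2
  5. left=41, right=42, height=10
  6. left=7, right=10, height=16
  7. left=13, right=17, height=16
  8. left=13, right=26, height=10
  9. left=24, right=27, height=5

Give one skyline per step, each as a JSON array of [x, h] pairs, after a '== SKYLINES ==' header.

== SKYLINES ==
[[17,9],[23,0]]
[[12,17],[24,0]]
[[12,17],[17,19],[32,0]]
[[12,17],[17,19],[32,0]]
[[12,17],[17,19],[32,0],[41,10],[42,0]]
[[7,16],[10,0],[12,17],[17,19],[32,0],[41,10],[42,0]]
[[7,16],[10,0],[12,17],[17,19],[32,0],[41,10],[42,0]]
[[7,16],[10,0],[12,17],[17,19],[32,0],[41,10],[42,0]]
[[7,16],[10,0],[12,17],[17,19],[32,0],[41,10],[42,0]]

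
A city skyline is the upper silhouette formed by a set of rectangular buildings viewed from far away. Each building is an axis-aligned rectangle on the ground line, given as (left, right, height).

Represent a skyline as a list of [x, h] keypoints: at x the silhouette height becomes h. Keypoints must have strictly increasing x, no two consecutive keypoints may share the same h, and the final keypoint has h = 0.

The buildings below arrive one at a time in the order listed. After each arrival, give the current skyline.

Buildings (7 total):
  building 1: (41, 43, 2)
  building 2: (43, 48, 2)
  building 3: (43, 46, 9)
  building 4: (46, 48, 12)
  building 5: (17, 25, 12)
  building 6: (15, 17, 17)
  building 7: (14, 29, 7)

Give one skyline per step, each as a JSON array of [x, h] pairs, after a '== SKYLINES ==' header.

== SKYLINES ==
[[41,2],[43,0]]
[[41,2],[48,0]]
[[41,2],[43,9],[46,2],[48,0]]
[[41,2],[43,9],[46,12],[48,0]]
[[17,12],[25,0],[41,2],[43,9],[46,12],[48,0]]
[[15,17],[17,12],[25,0],[41,2],[43,9],[46,12],[48,0]]
[[14,7],[15,17],[17,12],[25,7],[29,0],[41,2],[43,9],[46,12],[48,0]]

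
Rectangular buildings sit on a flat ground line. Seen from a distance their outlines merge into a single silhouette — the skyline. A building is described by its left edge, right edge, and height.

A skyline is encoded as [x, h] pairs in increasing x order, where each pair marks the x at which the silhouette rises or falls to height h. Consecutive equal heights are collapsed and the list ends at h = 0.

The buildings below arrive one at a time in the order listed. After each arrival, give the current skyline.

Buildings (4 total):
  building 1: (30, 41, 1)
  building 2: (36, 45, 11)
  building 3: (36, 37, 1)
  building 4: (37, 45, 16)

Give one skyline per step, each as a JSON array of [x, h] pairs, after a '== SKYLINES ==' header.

== SKYLINES ==
[[30,1],[41,0]]
[[30,1],[36,11],[45,0]]
[[30,1],[36,11],[45,0]]
[[30,1],[36,11],[37,16],[45,0]]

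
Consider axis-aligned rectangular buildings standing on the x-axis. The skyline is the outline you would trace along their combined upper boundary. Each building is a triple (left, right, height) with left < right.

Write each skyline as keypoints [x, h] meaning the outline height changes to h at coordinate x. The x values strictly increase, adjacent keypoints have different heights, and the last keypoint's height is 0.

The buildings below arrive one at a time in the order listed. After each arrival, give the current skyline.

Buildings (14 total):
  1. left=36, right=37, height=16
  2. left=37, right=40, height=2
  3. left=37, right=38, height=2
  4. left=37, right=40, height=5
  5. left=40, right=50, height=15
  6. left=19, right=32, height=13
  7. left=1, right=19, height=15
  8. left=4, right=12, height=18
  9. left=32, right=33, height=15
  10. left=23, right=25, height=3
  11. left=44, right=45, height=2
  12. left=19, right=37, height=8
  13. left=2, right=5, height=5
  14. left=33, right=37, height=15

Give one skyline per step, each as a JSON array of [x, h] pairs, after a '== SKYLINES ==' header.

== SKYLINES ==
[[36,16],[37,0]]
[[36,16],[37,2],[40,0]]
[[36,16],[37,2],[40,0]]
[[36,16],[37,5],[40,0]]
[[36,16],[37,5],[40,15],[50,0]]
[[19,13],[32,0],[36,16],[37,5],[40,15],[50,0]]
[[1,15],[19,13],[32,0],[36,16],[37,5],[40,15],[50,0]]
[[1,15],[4,18],[12,15],[19,13],[32,0],[36,16],[37,5],[40,15],[50,0]]
[[1,15],[4,18],[12,15],[19,13],[32,15],[33,0],[36,16],[37,5],[40,15],[50,0]]
[[1,15],[4,18],[12,15],[19,13],[32,15],[33,0],[36,16],[37,5],[40,15],[50,0]]
[[1,15],[4,18],[12,15],[19,13],[32,15],[33,0],[36,16],[37,5],[40,15],[50,0]]
[[1,15],[4,18],[12,15],[19,13],[32,15],[33,8],[36,16],[37,5],[40,15],[50,0]]
[[1,15],[4,18],[12,15],[19,13],[32,15],[33,8],[36,16],[37,5],[40,15],[50,0]]
[[1,15],[4,18],[12,15],[19,13],[32,15],[36,16],[37,5],[40,15],[50,0]]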